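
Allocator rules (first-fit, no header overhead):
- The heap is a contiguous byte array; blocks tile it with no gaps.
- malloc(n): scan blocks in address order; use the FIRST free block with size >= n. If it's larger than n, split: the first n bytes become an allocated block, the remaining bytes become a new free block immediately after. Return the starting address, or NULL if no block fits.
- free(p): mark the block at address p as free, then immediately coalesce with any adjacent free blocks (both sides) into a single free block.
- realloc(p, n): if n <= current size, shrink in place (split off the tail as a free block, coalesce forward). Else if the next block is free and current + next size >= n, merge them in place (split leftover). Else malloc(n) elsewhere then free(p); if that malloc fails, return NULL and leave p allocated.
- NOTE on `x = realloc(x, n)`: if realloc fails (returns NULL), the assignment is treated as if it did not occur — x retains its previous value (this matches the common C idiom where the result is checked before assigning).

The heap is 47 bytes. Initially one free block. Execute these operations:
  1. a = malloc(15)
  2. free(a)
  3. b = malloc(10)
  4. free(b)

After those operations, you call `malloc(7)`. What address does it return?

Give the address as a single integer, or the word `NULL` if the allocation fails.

Answer: 0

Derivation:
Op 1: a = malloc(15) -> a = 0; heap: [0-14 ALLOC][15-46 FREE]
Op 2: free(a) -> (freed a); heap: [0-46 FREE]
Op 3: b = malloc(10) -> b = 0; heap: [0-9 ALLOC][10-46 FREE]
Op 4: free(b) -> (freed b); heap: [0-46 FREE]
malloc(7): first-fit scan over [0-46 FREE] -> 0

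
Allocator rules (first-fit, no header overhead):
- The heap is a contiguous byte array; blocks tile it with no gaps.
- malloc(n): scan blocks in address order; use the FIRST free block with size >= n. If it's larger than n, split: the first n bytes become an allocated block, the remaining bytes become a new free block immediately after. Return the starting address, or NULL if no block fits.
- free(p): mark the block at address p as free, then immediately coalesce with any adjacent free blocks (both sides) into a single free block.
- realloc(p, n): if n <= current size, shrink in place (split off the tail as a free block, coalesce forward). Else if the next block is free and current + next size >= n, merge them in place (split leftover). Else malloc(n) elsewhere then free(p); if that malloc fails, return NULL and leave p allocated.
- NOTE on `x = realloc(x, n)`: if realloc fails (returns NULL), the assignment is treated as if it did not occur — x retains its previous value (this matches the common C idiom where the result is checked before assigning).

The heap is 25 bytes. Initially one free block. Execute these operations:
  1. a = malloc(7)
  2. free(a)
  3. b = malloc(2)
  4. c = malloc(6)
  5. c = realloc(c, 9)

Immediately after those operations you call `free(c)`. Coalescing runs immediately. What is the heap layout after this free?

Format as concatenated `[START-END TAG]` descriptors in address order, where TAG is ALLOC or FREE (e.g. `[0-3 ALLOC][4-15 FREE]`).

Op 1: a = malloc(7) -> a = 0; heap: [0-6 ALLOC][7-24 FREE]
Op 2: free(a) -> (freed a); heap: [0-24 FREE]
Op 3: b = malloc(2) -> b = 0; heap: [0-1 ALLOC][2-24 FREE]
Op 4: c = malloc(6) -> c = 2; heap: [0-1 ALLOC][2-7 ALLOC][8-24 FREE]
Op 5: c = realloc(c, 9) -> c = 2; heap: [0-1 ALLOC][2-10 ALLOC][11-24 FREE]
free(c): c = 2 -> block [2-10 ALLOC]; mark free, coalesce with adjacent free neighbors -> [0-1 ALLOC][2-24 FREE]

Answer: [0-1 ALLOC][2-24 FREE]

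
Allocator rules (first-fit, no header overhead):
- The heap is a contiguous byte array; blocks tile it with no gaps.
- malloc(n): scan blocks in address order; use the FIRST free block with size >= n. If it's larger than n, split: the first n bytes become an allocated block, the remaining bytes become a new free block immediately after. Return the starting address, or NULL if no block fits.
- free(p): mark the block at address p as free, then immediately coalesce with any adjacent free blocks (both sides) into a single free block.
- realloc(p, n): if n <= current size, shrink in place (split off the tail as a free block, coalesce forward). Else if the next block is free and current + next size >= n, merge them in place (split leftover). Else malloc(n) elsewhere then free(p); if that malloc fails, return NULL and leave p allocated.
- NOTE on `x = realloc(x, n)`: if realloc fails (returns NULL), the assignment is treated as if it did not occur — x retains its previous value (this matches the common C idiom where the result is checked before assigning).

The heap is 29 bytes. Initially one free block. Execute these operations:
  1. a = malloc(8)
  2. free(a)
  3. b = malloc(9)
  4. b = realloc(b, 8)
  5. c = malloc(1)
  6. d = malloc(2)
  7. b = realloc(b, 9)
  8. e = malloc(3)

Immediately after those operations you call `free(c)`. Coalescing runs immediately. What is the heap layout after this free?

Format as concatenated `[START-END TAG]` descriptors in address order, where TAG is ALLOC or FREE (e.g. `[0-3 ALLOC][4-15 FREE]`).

Op 1: a = malloc(8) -> a = 0; heap: [0-7 ALLOC][8-28 FREE]
Op 2: free(a) -> (freed a); heap: [0-28 FREE]
Op 3: b = malloc(9) -> b = 0; heap: [0-8 ALLOC][9-28 FREE]
Op 4: b = realloc(b, 8) -> b = 0; heap: [0-7 ALLOC][8-28 FREE]
Op 5: c = malloc(1) -> c = 8; heap: [0-7 ALLOC][8-8 ALLOC][9-28 FREE]
Op 6: d = malloc(2) -> d = 9; heap: [0-7 ALLOC][8-8 ALLOC][9-10 ALLOC][11-28 FREE]
Op 7: b = realloc(b, 9) -> b = 11; heap: [0-7 FREE][8-8 ALLOC][9-10 ALLOC][11-19 ALLOC][20-28 FREE]
Op 8: e = malloc(3) -> e = 0; heap: [0-2 ALLOC][3-7 FREE][8-8 ALLOC][9-10 ALLOC][11-19 ALLOC][20-28 FREE]
free(c): c = 8 -> block [8-8 ALLOC]; mark free, coalesce with adjacent free neighbors -> [0-2 ALLOC][3-8 FREE][9-10 ALLOC][11-19 ALLOC][20-28 FREE]

Answer: [0-2 ALLOC][3-8 FREE][9-10 ALLOC][11-19 ALLOC][20-28 FREE]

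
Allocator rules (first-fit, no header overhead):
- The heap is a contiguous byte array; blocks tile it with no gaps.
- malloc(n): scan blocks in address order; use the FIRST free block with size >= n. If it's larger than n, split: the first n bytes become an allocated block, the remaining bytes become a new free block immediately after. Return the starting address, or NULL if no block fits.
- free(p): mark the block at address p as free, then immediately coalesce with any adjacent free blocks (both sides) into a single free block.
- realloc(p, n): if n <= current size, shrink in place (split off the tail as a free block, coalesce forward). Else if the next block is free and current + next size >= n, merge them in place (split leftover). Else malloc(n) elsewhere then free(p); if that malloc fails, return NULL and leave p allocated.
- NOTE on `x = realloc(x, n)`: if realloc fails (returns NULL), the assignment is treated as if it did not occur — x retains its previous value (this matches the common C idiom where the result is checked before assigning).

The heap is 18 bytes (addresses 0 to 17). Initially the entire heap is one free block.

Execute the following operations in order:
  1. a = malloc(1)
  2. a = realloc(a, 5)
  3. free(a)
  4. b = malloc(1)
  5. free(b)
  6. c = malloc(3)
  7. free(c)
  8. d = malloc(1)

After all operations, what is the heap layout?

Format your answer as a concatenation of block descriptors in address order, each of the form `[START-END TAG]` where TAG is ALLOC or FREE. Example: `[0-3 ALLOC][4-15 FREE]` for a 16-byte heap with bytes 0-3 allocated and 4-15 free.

Answer: [0-0 ALLOC][1-17 FREE]

Derivation:
Op 1: a = malloc(1) -> a = 0; heap: [0-0 ALLOC][1-17 FREE]
Op 2: a = realloc(a, 5) -> a = 0; heap: [0-4 ALLOC][5-17 FREE]
Op 3: free(a) -> (freed a); heap: [0-17 FREE]
Op 4: b = malloc(1) -> b = 0; heap: [0-0 ALLOC][1-17 FREE]
Op 5: free(b) -> (freed b); heap: [0-17 FREE]
Op 6: c = malloc(3) -> c = 0; heap: [0-2 ALLOC][3-17 FREE]
Op 7: free(c) -> (freed c); heap: [0-17 FREE]
Op 8: d = malloc(1) -> d = 0; heap: [0-0 ALLOC][1-17 FREE]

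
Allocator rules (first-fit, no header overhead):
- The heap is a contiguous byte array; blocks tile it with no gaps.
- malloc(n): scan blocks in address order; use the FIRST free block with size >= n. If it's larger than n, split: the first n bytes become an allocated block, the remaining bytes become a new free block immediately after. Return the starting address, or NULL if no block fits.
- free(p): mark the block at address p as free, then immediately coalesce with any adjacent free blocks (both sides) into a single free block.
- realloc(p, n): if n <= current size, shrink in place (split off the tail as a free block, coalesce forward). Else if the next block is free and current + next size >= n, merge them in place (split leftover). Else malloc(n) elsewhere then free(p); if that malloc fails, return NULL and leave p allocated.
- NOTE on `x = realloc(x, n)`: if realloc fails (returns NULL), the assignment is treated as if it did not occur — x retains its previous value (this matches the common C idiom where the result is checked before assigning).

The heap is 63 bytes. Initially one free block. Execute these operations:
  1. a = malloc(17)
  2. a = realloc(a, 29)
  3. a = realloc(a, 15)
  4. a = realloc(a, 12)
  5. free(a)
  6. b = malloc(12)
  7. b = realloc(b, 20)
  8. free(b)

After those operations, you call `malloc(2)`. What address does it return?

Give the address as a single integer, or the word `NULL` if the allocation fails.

Answer: 0

Derivation:
Op 1: a = malloc(17) -> a = 0; heap: [0-16 ALLOC][17-62 FREE]
Op 2: a = realloc(a, 29) -> a = 0; heap: [0-28 ALLOC][29-62 FREE]
Op 3: a = realloc(a, 15) -> a = 0; heap: [0-14 ALLOC][15-62 FREE]
Op 4: a = realloc(a, 12) -> a = 0; heap: [0-11 ALLOC][12-62 FREE]
Op 5: free(a) -> (freed a); heap: [0-62 FREE]
Op 6: b = malloc(12) -> b = 0; heap: [0-11 ALLOC][12-62 FREE]
Op 7: b = realloc(b, 20) -> b = 0; heap: [0-19 ALLOC][20-62 FREE]
Op 8: free(b) -> (freed b); heap: [0-62 FREE]
malloc(2): first-fit scan over [0-62 FREE] -> 0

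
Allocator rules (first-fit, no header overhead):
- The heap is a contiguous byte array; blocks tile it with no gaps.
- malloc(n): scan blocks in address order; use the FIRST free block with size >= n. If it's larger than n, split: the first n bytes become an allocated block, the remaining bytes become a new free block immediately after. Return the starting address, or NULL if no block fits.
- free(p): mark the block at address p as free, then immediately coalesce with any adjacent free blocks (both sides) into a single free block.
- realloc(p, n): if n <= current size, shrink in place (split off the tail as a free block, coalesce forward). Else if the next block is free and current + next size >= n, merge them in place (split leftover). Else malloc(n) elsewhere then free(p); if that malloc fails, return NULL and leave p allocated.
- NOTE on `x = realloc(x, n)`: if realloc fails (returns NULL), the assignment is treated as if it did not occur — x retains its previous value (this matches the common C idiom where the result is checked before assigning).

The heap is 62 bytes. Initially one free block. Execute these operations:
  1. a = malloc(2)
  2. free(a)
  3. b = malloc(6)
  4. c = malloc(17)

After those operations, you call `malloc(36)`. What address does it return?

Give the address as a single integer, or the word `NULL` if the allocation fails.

Answer: 23

Derivation:
Op 1: a = malloc(2) -> a = 0; heap: [0-1 ALLOC][2-61 FREE]
Op 2: free(a) -> (freed a); heap: [0-61 FREE]
Op 3: b = malloc(6) -> b = 0; heap: [0-5 ALLOC][6-61 FREE]
Op 4: c = malloc(17) -> c = 6; heap: [0-5 ALLOC][6-22 ALLOC][23-61 FREE]
malloc(36): first-fit scan over [0-5 ALLOC][6-22 ALLOC][23-61 FREE] -> 23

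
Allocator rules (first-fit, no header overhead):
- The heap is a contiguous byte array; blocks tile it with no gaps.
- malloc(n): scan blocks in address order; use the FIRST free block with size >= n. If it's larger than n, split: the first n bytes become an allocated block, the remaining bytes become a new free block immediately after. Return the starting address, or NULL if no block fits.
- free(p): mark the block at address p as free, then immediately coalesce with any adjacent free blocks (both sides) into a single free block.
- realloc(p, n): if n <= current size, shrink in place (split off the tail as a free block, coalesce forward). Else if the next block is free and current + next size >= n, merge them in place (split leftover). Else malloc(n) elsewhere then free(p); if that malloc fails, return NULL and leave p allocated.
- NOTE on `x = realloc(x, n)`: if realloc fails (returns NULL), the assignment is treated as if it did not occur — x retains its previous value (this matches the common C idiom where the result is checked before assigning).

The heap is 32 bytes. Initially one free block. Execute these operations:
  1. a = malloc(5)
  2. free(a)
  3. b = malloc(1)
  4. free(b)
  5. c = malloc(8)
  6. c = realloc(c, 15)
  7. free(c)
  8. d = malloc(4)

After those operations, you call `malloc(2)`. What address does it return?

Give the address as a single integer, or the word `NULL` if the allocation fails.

Op 1: a = malloc(5) -> a = 0; heap: [0-4 ALLOC][5-31 FREE]
Op 2: free(a) -> (freed a); heap: [0-31 FREE]
Op 3: b = malloc(1) -> b = 0; heap: [0-0 ALLOC][1-31 FREE]
Op 4: free(b) -> (freed b); heap: [0-31 FREE]
Op 5: c = malloc(8) -> c = 0; heap: [0-7 ALLOC][8-31 FREE]
Op 6: c = realloc(c, 15) -> c = 0; heap: [0-14 ALLOC][15-31 FREE]
Op 7: free(c) -> (freed c); heap: [0-31 FREE]
Op 8: d = malloc(4) -> d = 0; heap: [0-3 ALLOC][4-31 FREE]
malloc(2): first-fit scan over [0-3 ALLOC][4-31 FREE] -> 4

Answer: 4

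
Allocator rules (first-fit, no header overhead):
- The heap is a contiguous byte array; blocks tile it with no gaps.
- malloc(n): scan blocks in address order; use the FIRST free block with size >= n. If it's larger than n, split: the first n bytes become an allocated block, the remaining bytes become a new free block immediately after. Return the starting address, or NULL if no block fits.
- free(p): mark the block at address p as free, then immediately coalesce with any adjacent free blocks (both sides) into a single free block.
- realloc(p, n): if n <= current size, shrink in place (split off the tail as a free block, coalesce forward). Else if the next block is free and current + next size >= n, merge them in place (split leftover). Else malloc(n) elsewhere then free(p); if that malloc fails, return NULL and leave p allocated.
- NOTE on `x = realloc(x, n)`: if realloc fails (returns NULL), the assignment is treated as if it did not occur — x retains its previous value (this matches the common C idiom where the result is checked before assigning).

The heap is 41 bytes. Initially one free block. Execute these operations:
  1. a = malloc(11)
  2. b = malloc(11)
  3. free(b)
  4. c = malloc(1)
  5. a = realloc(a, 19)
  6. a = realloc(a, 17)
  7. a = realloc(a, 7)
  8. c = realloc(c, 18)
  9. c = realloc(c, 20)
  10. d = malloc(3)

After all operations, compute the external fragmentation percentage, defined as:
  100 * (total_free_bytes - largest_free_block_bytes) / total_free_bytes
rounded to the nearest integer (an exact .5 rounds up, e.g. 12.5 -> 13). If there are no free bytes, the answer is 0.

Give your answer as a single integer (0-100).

Op 1: a = malloc(11) -> a = 0; heap: [0-10 ALLOC][11-40 FREE]
Op 2: b = malloc(11) -> b = 11; heap: [0-10 ALLOC][11-21 ALLOC][22-40 FREE]
Op 3: free(b) -> (freed b); heap: [0-10 ALLOC][11-40 FREE]
Op 4: c = malloc(1) -> c = 11; heap: [0-10 ALLOC][11-11 ALLOC][12-40 FREE]
Op 5: a = realloc(a, 19) -> a = 12; heap: [0-10 FREE][11-11 ALLOC][12-30 ALLOC][31-40 FREE]
Op 6: a = realloc(a, 17) -> a = 12; heap: [0-10 FREE][11-11 ALLOC][12-28 ALLOC][29-40 FREE]
Op 7: a = realloc(a, 7) -> a = 12; heap: [0-10 FREE][11-11 ALLOC][12-18 ALLOC][19-40 FREE]
Op 8: c = realloc(c, 18) -> c = 19; heap: [0-11 FREE][12-18 ALLOC][19-36 ALLOC][37-40 FREE]
Op 9: c = realloc(c, 20) -> c = 19; heap: [0-11 FREE][12-18 ALLOC][19-38 ALLOC][39-40 FREE]
Op 10: d = malloc(3) -> d = 0; heap: [0-2 ALLOC][3-11 FREE][12-18 ALLOC][19-38 ALLOC][39-40 FREE]
Free blocks: [9 2] total_free=11 largest=9 -> 100*(11-9)/11 = 200/11 ≈ 18.182 -> rounds to 18

Answer: 18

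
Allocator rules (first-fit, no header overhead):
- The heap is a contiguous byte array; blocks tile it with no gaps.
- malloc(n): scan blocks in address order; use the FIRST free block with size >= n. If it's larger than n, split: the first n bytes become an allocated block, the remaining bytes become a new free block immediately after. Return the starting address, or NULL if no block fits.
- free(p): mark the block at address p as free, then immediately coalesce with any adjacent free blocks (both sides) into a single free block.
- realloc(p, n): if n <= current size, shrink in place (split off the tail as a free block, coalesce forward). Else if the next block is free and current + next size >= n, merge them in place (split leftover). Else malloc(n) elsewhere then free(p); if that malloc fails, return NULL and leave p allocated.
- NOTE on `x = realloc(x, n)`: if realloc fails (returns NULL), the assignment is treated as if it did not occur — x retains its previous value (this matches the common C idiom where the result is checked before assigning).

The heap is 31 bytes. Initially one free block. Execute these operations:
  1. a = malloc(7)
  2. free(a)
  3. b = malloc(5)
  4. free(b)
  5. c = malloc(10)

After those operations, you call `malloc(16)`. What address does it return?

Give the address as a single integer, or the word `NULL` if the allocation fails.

Op 1: a = malloc(7) -> a = 0; heap: [0-6 ALLOC][7-30 FREE]
Op 2: free(a) -> (freed a); heap: [0-30 FREE]
Op 3: b = malloc(5) -> b = 0; heap: [0-4 ALLOC][5-30 FREE]
Op 4: free(b) -> (freed b); heap: [0-30 FREE]
Op 5: c = malloc(10) -> c = 0; heap: [0-9 ALLOC][10-30 FREE]
malloc(16): first-fit scan over [0-9 ALLOC][10-30 FREE] -> 10

Answer: 10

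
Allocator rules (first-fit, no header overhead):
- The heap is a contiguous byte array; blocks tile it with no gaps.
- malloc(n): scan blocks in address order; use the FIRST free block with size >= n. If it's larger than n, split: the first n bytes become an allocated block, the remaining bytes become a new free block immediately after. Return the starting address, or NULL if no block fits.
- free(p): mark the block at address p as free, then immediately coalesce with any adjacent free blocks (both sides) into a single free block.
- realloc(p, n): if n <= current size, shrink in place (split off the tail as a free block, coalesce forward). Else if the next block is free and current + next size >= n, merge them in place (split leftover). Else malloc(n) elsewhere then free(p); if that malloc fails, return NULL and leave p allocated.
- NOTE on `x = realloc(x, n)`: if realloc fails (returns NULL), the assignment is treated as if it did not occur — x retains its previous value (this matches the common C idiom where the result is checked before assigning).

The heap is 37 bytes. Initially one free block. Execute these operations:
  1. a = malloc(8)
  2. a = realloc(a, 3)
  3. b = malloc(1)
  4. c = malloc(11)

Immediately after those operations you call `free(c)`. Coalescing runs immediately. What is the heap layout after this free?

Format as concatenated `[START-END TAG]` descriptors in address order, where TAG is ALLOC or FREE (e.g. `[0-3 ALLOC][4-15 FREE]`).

Answer: [0-2 ALLOC][3-3 ALLOC][4-36 FREE]

Derivation:
Op 1: a = malloc(8) -> a = 0; heap: [0-7 ALLOC][8-36 FREE]
Op 2: a = realloc(a, 3) -> a = 0; heap: [0-2 ALLOC][3-36 FREE]
Op 3: b = malloc(1) -> b = 3; heap: [0-2 ALLOC][3-3 ALLOC][4-36 FREE]
Op 4: c = malloc(11) -> c = 4; heap: [0-2 ALLOC][3-3 ALLOC][4-14 ALLOC][15-36 FREE]
free(c): c = 4 -> block [4-14 ALLOC]; mark free, coalesce with adjacent free neighbors -> [0-2 ALLOC][3-3 ALLOC][4-36 FREE]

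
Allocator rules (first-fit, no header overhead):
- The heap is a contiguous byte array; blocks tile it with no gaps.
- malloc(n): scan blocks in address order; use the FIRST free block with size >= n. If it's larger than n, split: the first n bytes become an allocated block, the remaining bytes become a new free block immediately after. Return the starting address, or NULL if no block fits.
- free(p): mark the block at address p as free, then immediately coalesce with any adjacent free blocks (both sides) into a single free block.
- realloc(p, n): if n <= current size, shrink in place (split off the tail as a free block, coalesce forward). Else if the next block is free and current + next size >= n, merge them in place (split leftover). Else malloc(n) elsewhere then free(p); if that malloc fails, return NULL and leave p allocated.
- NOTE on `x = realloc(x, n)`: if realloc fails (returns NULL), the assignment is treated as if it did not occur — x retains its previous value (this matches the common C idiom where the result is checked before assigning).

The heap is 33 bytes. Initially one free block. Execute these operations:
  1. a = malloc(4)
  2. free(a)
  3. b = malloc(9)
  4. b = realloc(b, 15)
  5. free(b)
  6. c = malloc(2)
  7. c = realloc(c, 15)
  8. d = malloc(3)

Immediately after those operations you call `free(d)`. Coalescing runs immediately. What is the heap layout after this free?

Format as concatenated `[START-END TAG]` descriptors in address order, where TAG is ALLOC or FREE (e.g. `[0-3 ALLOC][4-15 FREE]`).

Op 1: a = malloc(4) -> a = 0; heap: [0-3 ALLOC][4-32 FREE]
Op 2: free(a) -> (freed a); heap: [0-32 FREE]
Op 3: b = malloc(9) -> b = 0; heap: [0-8 ALLOC][9-32 FREE]
Op 4: b = realloc(b, 15) -> b = 0; heap: [0-14 ALLOC][15-32 FREE]
Op 5: free(b) -> (freed b); heap: [0-32 FREE]
Op 6: c = malloc(2) -> c = 0; heap: [0-1 ALLOC][2-32 FREE]
Op 7: c = realloc(c, 15) -> c = 0; heap: [0-14 ALLOC][15-32 FREE]
Op 8: d = malloc(3) -> d = 15; heap: [0-14 ALLOC][15-17 ALLOC][18-32 FREE]
free(d): d = 15 -> block [15-17 ALLOC]; mark free, coalesce with adjacent free neighbors -> [0-14 ALLOC][15-32 FREE]

Answer: [0-14 ALLOC][15-32 FREE]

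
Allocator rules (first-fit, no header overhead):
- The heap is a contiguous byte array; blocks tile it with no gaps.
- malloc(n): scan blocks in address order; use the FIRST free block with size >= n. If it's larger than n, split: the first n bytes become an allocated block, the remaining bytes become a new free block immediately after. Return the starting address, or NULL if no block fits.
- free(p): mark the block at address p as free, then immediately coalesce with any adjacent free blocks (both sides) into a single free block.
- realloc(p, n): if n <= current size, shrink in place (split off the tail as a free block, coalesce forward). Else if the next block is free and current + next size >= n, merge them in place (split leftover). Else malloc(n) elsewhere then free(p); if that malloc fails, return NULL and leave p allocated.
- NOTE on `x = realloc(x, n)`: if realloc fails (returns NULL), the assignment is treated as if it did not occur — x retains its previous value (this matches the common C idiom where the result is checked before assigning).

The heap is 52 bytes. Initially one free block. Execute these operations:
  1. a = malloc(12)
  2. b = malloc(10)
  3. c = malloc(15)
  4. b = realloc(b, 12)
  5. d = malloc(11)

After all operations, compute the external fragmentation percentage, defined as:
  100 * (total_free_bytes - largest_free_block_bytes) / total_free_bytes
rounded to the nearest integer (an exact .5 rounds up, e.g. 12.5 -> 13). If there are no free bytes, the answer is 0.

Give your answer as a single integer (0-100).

Answer: 23

Derivation:
Op 1: a = malloc(12) -> a = 0; heap: [0-11 ALLOC][12-51 FREE]
Op 2: b = malloc(10) -> b = 12; heap: [0-11 ALLOC][12-21 ALLOC][22-51 FREE]
Op 3: c = malloc(15) -> c = 22; heap: [0-11 ALLOC][12-21 ALLOC][22-36 ALLOC][37-51 FREE]
Op 4: b = realloc(b, 12) -> b = 37; heap: [0-11 ALLOC][12-21 FREE][22-36 ALLOC][37-48 ALLOC][49-51 FREE]
Op 5: d = malloc(11) -> d = NULL; heap: [0-11 ALLOC][12-21 FREE][22-36 ALLOC][37-48 ALLOC][49-51 FREE]
Free blocks: [10 3] total_free=13 largest=10 -> 100*(13-10)/13 = 300/13 ≈ 23.077 -> rounds to 23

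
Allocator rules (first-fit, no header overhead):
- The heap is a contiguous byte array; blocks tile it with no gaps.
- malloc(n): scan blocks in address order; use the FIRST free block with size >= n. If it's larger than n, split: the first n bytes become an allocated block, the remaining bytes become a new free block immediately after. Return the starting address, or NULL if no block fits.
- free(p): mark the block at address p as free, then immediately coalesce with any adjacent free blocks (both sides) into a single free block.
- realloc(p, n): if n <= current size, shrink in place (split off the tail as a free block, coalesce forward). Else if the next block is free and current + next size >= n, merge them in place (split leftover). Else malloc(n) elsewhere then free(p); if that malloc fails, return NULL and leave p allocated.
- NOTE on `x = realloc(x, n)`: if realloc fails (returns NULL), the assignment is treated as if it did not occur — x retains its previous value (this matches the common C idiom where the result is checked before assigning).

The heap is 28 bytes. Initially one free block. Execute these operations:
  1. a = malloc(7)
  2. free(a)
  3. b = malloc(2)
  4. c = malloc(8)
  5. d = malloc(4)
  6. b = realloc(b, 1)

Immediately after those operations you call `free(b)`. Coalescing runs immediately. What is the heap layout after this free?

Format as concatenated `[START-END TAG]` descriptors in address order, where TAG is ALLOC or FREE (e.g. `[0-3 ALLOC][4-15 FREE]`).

Answer: [0-1 FREE][2-9 ALLOC][10-13 ALLOC][14-27 FREE]

Derivation:
Op 1: a = malloc(7) -> a = 0; heap: [0-6 ALLOC][7-27 FREE]
Op 2: free(a) -> (freed a); heap: [0-27 FREE]
Op 3: b = malloc(2) -> b = 0; heap: [0-1 ALLOC][2-27 FREE]
Op 4: c = malloc(8) -> c = 2; heap: [0-1 ALLOC][2-9 ALLOC][10-27 FREE]
Op 5: d = malloc(4) -> d = 10; heap: [0-1 ALLOC][2-9 ALLOC][10-13 ALLOC][14-27 FREE]
Op 6: b = realloc(b, 1) -> b = 0; heap: [0-0 ALLOC][1-1 FREE][2-9 ALLOC][10-13 ALLOC][14-27 FREE]
free(b): b = 0 -> block [0-0 ALLOC]; mark free, coalesce with adjacent free neighbors -> [0-1 FREE][2-9 ALLOC][10-13 ALLOC][14-27 FREE]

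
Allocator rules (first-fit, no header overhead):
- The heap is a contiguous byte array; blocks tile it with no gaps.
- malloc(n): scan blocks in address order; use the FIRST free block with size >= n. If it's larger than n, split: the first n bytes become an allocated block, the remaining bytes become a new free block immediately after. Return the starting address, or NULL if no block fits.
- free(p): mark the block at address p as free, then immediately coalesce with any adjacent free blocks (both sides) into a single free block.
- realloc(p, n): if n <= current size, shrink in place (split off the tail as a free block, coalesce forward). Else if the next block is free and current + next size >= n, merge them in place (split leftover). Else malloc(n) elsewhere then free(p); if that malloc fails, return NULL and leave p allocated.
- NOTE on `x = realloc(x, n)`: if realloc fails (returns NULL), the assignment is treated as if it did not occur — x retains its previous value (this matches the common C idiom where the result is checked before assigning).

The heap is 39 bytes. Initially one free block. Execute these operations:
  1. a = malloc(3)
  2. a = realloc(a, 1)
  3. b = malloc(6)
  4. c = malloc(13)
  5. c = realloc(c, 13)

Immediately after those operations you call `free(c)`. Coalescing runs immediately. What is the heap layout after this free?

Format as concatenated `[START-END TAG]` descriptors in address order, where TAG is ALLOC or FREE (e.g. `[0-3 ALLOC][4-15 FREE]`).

Op 1: a = malloc(3) -> a = 0; heap: [0-2 ALLOC][3-38 FREE]
Op 2: a = realloc(a, 1) -> a = 0; heap: [0-0 ALLOC][1-38 FREE]
Op 3: b = malloc(6) -> b = 1; heap: [0-0 ALLOC][1-6 ALLOC][7-38 FREE]
Op 4: c = malloc(13) -> c = 7; heap: [0-0 ALLOC][1-6 ALLOC][7-19 ALLOC][20-38 FREE]
Op 5: c = realloc(c, 13) -> c = 7; heap: [0-0 ALLOC][1-6 ALLOC][7-19 ALLOC][20-38 FREE]
free(c): c = 7 -> block [7-19 ALLOC]; mark free, coalesce with adjacent free neighbors -> [0-0 ALLOC][1-6 ALLOC][7-38 FREE]

Answer: [0-0 ALLOC][1-6 ALLOC][7-38 FREE]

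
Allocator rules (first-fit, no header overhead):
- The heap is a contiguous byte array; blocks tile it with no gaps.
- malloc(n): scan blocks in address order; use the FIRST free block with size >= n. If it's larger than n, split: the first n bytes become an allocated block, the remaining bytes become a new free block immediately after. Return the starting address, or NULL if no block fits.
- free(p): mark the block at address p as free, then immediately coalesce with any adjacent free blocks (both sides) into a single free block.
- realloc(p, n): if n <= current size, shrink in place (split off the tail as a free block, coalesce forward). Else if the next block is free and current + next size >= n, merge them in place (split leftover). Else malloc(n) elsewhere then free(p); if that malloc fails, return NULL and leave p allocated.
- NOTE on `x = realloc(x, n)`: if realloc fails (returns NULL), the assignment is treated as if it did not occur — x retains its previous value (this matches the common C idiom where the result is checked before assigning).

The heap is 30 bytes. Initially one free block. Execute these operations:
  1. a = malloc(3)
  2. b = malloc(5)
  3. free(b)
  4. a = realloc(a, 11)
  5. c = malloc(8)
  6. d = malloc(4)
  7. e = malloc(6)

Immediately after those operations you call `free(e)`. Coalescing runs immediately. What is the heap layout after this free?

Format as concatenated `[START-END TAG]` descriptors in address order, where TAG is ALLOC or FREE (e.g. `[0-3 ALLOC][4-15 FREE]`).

Answer: [0-10 ALLOC][11-18 ALLOC][19-22 ALLOC][23-29 FREE]

Derivation:
Op 1: a = malloc(3) -> a = 0; heap: [0-2 ALLOC][3-29 FREE]
Op 2: b = malloc(5) -> b = 3; heap: [0-2 ALLOC][3-7 ALLOC][8-29 FREE]
Op 3: free(b) -> (freed b); heap: [0-2 ALLOC][3-29 FREE]
Op 4: a = realloc(a, 11) -> a = 0; heap: [0-10 ALLOC][11-29 FREE]
Op 5: c = malloc(8) -> c = 11; heap: [0-10 ALLOC][11-18 ALLOC][19-29 FREE]
Op 6: d = malloc(4) -> d = 19; heap: [0-10 ALLOC][11-18 ALLOC][19-22 ALLOC][23-29 FREE]
Op 7: e = malloc(6) -> e = 23; heap: [0-10 ALLOC][11-18 ALLOC][19-22 ALLOC][23-28 ALLOC][29-29 FREE]
free(e): e = 23 -> block [23-28 ALLOC]; mark free, coalesce with adjacent free neighbors -> [0-10 ALLOC][11-18 ALLOC][19-22 ALLOC][23-29 FREE]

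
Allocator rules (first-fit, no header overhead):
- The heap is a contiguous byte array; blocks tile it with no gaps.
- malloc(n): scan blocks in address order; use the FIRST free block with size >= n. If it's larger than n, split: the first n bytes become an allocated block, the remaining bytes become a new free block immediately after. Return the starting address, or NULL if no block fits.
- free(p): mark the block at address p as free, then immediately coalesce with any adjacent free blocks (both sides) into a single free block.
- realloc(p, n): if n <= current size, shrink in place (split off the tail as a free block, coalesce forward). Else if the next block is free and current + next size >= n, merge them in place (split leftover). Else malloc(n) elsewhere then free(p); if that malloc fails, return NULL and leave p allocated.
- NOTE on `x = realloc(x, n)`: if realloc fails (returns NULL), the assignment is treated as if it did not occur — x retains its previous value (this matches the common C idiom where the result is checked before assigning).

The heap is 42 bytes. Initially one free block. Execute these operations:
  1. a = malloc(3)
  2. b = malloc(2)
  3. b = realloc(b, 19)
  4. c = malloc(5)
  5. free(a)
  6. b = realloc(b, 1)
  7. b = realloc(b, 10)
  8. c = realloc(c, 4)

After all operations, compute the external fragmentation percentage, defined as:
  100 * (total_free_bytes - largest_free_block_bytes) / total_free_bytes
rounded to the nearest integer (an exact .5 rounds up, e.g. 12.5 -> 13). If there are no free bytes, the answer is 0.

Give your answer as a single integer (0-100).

Answer: 43

Derivation:
Op 1: a = malloc(3) -> a = 0; heap: [0-2 ALLOC][3-41 FREE]
Op 2: b = malloc(2) -> b = 3; heap: [0-2 ALLOC][3-4 ALLOC][5-41 FREE]
Op 3: b = realloc(b, 19) -> b = 3; heap: [0-2 ALLOC][3-21 ALLOC][22-41 FREE]
Op 4: c = malloc(5) -> c = 22; heap: [0-2 ALLOC][3-21 ALLOC][22-26 ALLOC][27-41 FREE]
Op 5: free(a) -> (freed a); heap: [0-2 FREE][3-21 ALLOC][22-26 ALLOC][27-41 FREE]
Op 6: b = realloc(b, 1) -> b = 3; heap: [0-2 FREE][3-3 ALLOC][4-21 FREE][22-26 ALLOC][27-41 FREE]
Op 7: b = realloc(b, 10) -> b = 3; heap: [0-2 FREE][3-12 ALLOC][13-21 FREE][22-26 ALLOC][27-41 FREE]
Op 8: c = realloc(c, 4) -> c = 22; heap: [0-2 FREE][3-12 ALLOC][13-21 FREE][22-25 ALLOC][26-41 FREE]
Free blocks: [3 9 16] total_free=28 largest=16 -> 100*(28-16)/28 = 1200/28 ≈ 42.857 -> rounds to 43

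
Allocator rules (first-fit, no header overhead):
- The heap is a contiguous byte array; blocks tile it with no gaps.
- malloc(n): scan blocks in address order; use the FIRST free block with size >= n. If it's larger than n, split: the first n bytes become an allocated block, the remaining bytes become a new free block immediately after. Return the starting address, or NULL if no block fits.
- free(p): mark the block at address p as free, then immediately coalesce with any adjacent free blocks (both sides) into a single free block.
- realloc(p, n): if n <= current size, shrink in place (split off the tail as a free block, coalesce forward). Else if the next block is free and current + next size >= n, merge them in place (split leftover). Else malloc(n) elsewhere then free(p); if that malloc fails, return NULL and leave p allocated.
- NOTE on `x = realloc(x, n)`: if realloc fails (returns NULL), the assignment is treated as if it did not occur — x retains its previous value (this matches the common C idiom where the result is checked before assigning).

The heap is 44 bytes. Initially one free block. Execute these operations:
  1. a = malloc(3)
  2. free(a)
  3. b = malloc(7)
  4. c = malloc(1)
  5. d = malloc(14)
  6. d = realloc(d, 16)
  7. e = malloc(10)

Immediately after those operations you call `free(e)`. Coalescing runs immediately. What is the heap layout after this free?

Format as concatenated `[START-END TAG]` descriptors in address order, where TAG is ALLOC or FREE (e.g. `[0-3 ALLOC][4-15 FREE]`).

Op 1: a = malloc(3) -> a = 0; heap: [0-2 ALLOC][3-43 FREE]
Op 2: free(a) -> (freed a); heap: [0-43 FREE]
Op 3: b = malloc(7) -> b = 0; heap: [0-6 ALLOC][7-43 FREE]
Op 4: c = malloc(1) -> c = 7; heap: [0-6 ALLOC][7-7 ALLOC][8-43 FREE]
Op 5: d = malloc(14) -> d = 8; heap: [0-6 ALLOC][7-7 ALLOC][8-21 ALLOC][22-43 FREE]
Op 6: d = realloc(d, 16) -> d = 8; heap: [0-6 ALLOC][7-7 ALLOC][8-23 ALLOC][24-43 FREE]
Op 7: e = malloc(10) -> e = 24; heap: [0-6 ALLOC][7-7 ALLOC][8-23 ALLOC][24-33 ALLOC][34-43 FREE]
free(e): e = 24 -> block [24-33 ALLOC]; mark free, coalesce with adjacent free neighbors -> [0-6 ALLOC][7-7 ALLOC][8-23 ALLOC][24-43 FREE]

Answer: [0-6 ALLOC][7-7 ALLOC][8-23 ALLOC][24-43 FREE]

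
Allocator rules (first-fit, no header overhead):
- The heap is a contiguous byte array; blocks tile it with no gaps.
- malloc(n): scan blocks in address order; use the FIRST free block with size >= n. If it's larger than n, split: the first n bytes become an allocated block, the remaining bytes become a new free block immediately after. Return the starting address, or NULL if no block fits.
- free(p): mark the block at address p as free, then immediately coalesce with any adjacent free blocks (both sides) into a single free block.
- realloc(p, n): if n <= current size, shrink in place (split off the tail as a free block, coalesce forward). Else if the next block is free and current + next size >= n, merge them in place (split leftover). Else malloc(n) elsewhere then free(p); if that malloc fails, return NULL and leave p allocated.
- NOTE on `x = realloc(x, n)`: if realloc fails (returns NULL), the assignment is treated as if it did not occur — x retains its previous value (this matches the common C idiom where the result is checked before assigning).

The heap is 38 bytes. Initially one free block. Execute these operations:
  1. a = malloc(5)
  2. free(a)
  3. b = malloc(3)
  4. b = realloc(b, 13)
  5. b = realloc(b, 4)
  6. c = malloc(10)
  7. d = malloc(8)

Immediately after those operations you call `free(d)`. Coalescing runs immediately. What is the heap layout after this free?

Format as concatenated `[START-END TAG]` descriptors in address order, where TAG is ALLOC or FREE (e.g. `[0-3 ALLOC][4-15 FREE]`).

Answer: [0-3 ALLOC][4-13 ALLOC][14-37 FREE]

Derivation:
Op 1: a = malloc(5) -> a = 0; heap: [0-4 ALLOC][5-37 FREE]
Op 2: free(a) -> (freed a); heap: [0-37 FREE]
Op 3: b = malloc(3) -> b = 0; heap: [0-2 ALLOC][3-37 FREE]
Op 4: b = realloc(b, 13) -> b = 0; heap: [0-12 ALLOC][13-37 FREE]
Op 5: b = realloc(b, 4) -> b = 0; heap: [0-3 ALLOC][4-37 FREE]
Op 6: c = malloc(10) -> c = 4; heap: [0-3 ALLOC][4-13 ALLOC][14-37 FREE]
Op 7: d = malloc(8) -> d = 14; heap: [0-3 ALLOC][4-13 ALLOC][14-21 ALLOC][22-37 FREE]
free(d): d = 14 -> block [14-21 ALLOC]; mark free, coalesce with adjacent free neighbors -> [0-3 ALLOC][4-13 ALLOC][14-37 FREE]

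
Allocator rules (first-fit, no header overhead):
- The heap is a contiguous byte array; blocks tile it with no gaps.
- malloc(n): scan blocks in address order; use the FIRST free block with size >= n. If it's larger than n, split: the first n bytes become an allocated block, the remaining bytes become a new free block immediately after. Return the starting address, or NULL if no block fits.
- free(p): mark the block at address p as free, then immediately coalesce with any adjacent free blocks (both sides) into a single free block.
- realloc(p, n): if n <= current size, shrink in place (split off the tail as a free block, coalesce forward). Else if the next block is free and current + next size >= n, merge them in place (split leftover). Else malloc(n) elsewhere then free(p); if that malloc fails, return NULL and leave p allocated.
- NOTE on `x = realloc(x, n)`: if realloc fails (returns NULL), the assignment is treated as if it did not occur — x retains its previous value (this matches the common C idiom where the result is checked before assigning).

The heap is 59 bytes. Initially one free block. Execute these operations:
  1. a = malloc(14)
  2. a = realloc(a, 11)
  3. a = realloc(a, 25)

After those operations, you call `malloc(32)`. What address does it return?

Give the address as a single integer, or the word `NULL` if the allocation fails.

Answer: 25

Derivation:
Op 1: a = malloc(14) -> a = 0; heap: [0-13 ALLOC][14-58 FREE]
Op 2: a = realloc(a, 11) -> a = 0; heap: [0-10 ALLOC][11-58 FREE]
Op 3: a = realloc(a, 25) -> a = 0; heap: [0-24 ALLOC][25-58 FREE]
malloc(32): first-fit scan over [0-24 ALLOC][25-58 FREE] -> 25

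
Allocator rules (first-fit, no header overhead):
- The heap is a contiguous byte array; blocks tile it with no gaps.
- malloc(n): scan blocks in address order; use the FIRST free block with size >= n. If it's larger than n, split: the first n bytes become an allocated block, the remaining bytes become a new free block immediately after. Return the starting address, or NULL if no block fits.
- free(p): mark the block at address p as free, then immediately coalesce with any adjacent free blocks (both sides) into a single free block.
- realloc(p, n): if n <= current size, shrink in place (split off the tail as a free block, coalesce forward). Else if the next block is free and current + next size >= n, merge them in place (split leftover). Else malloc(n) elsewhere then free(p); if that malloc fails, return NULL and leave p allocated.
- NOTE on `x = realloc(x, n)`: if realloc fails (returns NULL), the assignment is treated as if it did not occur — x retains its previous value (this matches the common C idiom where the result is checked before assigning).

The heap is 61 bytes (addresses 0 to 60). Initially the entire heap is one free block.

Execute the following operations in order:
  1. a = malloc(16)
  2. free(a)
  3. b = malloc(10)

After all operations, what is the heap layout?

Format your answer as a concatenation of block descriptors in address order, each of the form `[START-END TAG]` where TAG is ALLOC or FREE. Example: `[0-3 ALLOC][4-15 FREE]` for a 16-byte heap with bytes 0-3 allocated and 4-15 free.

Answer: [0-9 ALLOC][10-60 FREE]

Derivation:
Op 1: a = malloc(16) -> a = 0; heap: [0-15 ALLOC][16-60 FREE]
Op 2: free(a) -> (freed a); heap: [0-60 FREE]
Op 3: b = malloc(10) -> b = 0; heap: [0-9 ALLOC][10-60 FREE]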